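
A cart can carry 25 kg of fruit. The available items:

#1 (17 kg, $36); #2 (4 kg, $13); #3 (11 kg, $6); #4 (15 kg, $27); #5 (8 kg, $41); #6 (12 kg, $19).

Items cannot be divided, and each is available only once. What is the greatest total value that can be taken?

Check high-value combinations within 25 kg:
- #1+#5: weight 17+8=25, value 36+41=77
- #2+#5+#6: weight 4+8+12=24, value 13+41+19=73
- #4+#5: weight 15+8=23, value 27+41=68
- #5+#6: weight 8+12=20, value 41+19=60
Best: $77.

$77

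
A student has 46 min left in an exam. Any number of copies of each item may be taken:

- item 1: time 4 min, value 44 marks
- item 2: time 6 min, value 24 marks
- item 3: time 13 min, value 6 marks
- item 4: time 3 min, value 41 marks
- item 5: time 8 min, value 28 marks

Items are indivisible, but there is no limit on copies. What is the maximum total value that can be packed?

Best value-per-unit is item 4 at 41/3; filling with it alone gives 15×41 = 615.
Optimal mix: 1×item 1 + 14×item 4 → time 46, value 618.

618 marks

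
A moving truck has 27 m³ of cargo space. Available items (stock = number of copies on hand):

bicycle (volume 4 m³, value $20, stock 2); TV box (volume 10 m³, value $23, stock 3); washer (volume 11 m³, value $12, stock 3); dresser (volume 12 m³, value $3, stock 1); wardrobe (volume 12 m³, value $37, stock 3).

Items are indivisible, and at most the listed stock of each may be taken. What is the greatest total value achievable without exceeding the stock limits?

$80

Top feasible selections:
- 1×bicycle + 1×TV box + 1×wardrobe: volume 26, value 80
- 2×bicycle + 1×wardrobe: volume 20, value 77
- 2×wardrobe: volume 24, value 74
- 1×bicycle + 1×washer + 1×wardrobe: volume 27, value 69
Best: $80.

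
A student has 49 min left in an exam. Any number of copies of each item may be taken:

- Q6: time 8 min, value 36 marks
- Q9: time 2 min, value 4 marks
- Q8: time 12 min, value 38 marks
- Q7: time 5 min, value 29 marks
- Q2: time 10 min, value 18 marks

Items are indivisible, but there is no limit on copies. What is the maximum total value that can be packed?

269 marks

Best value-per-unit is Q7 at 29/5; filling with it alone gives 9×29 = 261.
Optimal mix: 2×Q9 + 9×Q7 → time 49, value 269.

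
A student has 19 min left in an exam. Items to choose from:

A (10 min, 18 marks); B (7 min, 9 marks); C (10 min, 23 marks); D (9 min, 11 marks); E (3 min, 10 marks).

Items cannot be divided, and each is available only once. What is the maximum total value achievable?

Check high-value combinations within 19 min:
- C+D: time 10+9=19, value 23+11=34
- C+E: time 10+3=13, value 23+10=33
- B+C: time 7+10=17, value 9+23=32
Best: 34 marks.

34 marks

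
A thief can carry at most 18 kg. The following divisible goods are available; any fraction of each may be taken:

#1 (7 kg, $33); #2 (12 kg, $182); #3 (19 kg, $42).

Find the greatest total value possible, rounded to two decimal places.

Take in order of value per unit:
- #2 (182/12 per unit): all 12 → value 182, running total 182.00
- #1 (33/7 per unit): 6 of 7 → value 6×33/7 = 28.2857, running total 210.29
Total 210.29.

210.29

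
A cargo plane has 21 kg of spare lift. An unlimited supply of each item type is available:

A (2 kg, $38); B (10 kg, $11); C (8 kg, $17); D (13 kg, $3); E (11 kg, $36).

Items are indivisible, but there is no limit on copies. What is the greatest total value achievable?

Best value-per-unit is A at 38/2, and filling with it alone uses weight 10×2=20. No mix of the others beats 10×38 = 380.

$380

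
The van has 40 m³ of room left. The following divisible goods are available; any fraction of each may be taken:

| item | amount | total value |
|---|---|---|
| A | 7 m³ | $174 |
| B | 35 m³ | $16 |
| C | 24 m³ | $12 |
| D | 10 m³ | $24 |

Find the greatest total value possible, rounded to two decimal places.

209.50

Take in order of value per unit:
- A (174/7 per unit): all 7 → value 174, running total 174.00
- D (24/10 per unit): all 10 → value 24, running total 198.00
- C (12/24 per unit): 23 of 24 → value 23×12/24 = 11.5000, running total 209.50
Total 209.50.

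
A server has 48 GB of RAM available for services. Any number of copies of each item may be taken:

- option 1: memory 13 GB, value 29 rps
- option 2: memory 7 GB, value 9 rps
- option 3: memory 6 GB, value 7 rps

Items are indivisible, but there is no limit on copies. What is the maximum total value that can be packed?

Best value-per-unit is option 1 at 29/13; filling with it alone gives 3×29 = 87.
Optimal mix: 3×option 1 + 1×option 2 → memory 46, value 96.

96 rps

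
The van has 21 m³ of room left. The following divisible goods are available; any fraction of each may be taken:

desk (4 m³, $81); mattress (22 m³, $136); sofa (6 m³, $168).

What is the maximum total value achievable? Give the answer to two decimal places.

Take in order of value per unit:
- sofa (168/6 per unit): all 6 → value 168, running total 168.00
- desk (81/4 per unit): all 4 → value 81, running total 249.00
- mattress (136/22 per unit): 11 of 22 → value 11×136/22 = 68.0000, running total 317.00
Total 317.00.

317.00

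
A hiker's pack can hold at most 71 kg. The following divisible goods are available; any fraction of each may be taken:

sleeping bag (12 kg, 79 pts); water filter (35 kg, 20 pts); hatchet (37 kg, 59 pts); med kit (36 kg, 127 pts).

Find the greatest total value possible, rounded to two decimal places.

Take in order of value per unit:
- sleeping bag (79/12 per unit): all 12 → value 79, running total 79.00
- med kit (127/36 per unit): all 36 → value 127, running total 206.00
- hatchet (59/37 per unit): 23 of 37 → value 23×59/37 = 36.6757, running total 242.68
Total 242.68.

242.68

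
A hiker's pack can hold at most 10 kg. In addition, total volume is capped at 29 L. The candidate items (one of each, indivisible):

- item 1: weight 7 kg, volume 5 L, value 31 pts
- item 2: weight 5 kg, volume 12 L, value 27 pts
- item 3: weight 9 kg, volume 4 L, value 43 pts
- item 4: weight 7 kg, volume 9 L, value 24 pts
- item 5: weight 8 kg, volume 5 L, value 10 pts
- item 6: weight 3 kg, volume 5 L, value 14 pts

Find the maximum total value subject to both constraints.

Feasible sets respecting both limits:
- item 1+item 6: weight 10, volume 10, value 45
- item 3: weight 9, volume 4, value 43
- item 2+item 6: weight 8, volume 17, value 41
Best: 45 pts.

45 pts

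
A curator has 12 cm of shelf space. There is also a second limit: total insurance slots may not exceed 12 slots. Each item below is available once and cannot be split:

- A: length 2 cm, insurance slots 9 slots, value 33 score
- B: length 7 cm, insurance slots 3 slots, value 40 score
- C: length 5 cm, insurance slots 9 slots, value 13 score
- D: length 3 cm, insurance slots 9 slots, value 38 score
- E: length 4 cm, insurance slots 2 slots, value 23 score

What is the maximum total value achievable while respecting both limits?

78 score

Feasible sets respecting both limits:
- B+D: length 10, insurance slots 12, value 78
- A+B: length 9, insurance slots 12, value 73
- B+E: length 11, insurance slots 5, value 63
Best: 78 score.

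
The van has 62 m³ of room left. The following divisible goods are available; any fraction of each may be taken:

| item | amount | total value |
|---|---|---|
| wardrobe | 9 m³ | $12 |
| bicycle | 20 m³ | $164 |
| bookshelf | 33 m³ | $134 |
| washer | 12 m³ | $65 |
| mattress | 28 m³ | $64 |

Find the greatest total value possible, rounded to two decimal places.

Take in order of value per unit:
- bicycle (164/20 per unit): all 20 → value 164, running total 164.00
- washer (65/12 per unit): all 12 → value 65, running total 229.00
- bookshelf (134/33 per unit): 30 of 33 → value 30×134/33 = 121.8182, running total 350.82
Total 350.82.

350.82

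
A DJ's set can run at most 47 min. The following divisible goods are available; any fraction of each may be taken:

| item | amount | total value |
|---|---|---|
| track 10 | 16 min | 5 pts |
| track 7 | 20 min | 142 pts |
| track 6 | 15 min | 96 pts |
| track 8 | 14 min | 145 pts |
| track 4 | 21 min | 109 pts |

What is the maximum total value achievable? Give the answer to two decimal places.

Take in order of value per unit:
- track 8 (145/14 per unit): all 14 → value 145, running total 145.00
- track 7 (142/20 per unit): all 20 → value 142, running total 287.00
- track 6 (96/15 per unit): 13 of 15 → value 13×96/15 = 83.2000, running total 370.20
Total 370.20.

370.20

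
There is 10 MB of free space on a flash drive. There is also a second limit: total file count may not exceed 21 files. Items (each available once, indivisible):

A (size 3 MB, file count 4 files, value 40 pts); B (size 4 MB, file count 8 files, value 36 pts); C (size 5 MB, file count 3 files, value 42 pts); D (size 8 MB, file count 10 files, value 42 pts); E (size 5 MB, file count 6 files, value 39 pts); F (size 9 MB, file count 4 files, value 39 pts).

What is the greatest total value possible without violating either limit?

82 pts

Feasible sets respecting both limits:
- A+C: size 8, file count 7, value 82
- C+E: size 10, file count 9, value 81
- A+E: size 8, file count 10, value 79
- B+C: size 9, file count 11, value 78
Best: 82 pts.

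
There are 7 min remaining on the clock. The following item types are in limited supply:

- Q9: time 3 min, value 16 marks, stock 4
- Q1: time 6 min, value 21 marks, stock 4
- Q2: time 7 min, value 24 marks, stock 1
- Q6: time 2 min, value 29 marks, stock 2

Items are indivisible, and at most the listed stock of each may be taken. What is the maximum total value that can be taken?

74 marks

Best selections within time 7 and stock limits:
- 1×Q9 + 2×Q6: time 7, value 74
- 2×Q6: time 4, value 58
- 1×Q9 + 1×Q6: time 5, value 45
Best: 74 marks.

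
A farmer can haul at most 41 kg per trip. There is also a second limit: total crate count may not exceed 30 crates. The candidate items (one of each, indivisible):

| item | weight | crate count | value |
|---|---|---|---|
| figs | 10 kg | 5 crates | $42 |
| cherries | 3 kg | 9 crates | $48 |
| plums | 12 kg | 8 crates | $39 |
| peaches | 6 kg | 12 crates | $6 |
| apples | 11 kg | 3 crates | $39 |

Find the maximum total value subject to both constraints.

$168

Feasible sets respecting both limits:
- figs+cherries+plums+apples: weight 36, crate count 25, value 168
- figs+cherries+peaches+apples: weight 30, crate count 29, value 135
- figs+cherries+plums: weight 25, crate count 22, value 129
Best: $168.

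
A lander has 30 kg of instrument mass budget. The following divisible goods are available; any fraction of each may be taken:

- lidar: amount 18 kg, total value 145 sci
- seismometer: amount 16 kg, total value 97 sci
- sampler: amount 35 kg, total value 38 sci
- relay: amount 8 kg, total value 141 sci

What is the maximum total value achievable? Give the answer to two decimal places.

310.25

Take in order of value per unit:
- relay (141/8 per unit): all 8 → value 141, running total 141.00
- lidar (145/18 per unit): all 18 → value 145, running total 286.00
- seismometer (97/16 per unit): 4 of 16 → value 4×97/16 = 24.2500, running total 310.25
Total 310.25.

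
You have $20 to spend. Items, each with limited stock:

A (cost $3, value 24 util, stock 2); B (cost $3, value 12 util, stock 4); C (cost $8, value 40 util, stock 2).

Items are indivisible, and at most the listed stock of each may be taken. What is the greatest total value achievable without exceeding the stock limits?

Best selections within cost 20 and stock limits:
- 2×A + 2×B + 1×C: cost 20, value 112
- 1×A + 2×C: cost 19, value 104
- 2×A + 1×B + 1×C: cost 17, value 100
Best: 112 util.

112 util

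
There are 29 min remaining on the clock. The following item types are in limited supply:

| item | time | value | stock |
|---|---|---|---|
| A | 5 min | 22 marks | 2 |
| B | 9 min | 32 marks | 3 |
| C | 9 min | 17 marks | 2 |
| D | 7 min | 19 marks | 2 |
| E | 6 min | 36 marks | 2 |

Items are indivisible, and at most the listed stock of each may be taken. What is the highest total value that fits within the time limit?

135 marks

Top feasible selections:
- 2×A + 1×D + 2×E: time 29, value 135
- 1×A + 1×B + 2×E: time 26, value 126
- 1×B + 1×D + 2×E: time 28, value 123
Best: 135 marks.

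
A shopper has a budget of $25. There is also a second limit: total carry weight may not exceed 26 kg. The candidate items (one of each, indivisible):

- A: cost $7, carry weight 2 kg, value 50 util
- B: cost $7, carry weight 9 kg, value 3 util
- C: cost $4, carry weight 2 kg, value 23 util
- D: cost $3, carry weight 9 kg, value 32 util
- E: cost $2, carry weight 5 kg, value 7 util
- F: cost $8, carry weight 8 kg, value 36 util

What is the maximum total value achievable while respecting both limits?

Feasible sets respecting both limits:
- A+C+D+E+F: cost 24, carry weight 26, value 148
- A+C+D+F: cost 22, carry weight 21, value 141
- A+D+E+F: cost 20, carry weight 24, value 125
Best: 148 util.

148 util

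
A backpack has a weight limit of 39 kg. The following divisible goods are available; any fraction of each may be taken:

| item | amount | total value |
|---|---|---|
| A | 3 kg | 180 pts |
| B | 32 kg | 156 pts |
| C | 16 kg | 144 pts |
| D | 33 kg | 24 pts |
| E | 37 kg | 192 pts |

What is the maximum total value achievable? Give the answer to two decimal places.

427.78

Take in order of value per unit:
- A (180/3 per unit): all 3 → value 180, running total 180.00
- C (144/16 per unit): all 16 → value 144, running total 324.00
- E (192/37 per unit): 20 of 37 → value 20×192/37 = 103.7838, running total 427.78
Total 427.78.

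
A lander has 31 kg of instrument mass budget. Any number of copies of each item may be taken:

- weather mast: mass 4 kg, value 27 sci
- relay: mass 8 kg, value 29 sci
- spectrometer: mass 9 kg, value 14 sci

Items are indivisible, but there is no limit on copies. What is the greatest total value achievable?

Best value-per-unit is weather mast at 27/4, and filling with it alone uses mass 7×4=28. No mix of the others beats 7×27 = 189.

189 sci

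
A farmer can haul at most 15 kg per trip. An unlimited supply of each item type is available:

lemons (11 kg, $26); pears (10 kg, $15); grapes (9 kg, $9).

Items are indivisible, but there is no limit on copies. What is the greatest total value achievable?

Best value-per-unit is lemons at 26/11, and filling with it alone uses weight 1×11=11. No mix of the others beats 1×26 = 26.

$26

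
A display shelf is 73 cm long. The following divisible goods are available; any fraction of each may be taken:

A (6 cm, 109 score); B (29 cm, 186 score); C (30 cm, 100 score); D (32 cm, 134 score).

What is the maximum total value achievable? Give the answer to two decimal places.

449.00

Take in order of value per unit:
- A (109/6 per unit): all 6 → value 109, running total 109.00
- B (186/29 per unit): all 29 → value 186, running total 295.00
- D (134/32 per unit): all 32 → value 134, running total 429.00
- C (100/30 per unit): 6 of 30 → value 6×100/30 = 20.0000, running total 449.00
Total 449.00.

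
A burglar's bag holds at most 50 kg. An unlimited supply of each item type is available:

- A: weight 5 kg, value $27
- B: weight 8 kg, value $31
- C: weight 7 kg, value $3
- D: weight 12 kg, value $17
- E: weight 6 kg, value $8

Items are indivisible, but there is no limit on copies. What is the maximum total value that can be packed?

Best value-per-unit is A at 27/5, and filling with it alone uses weight 10×5=50. No mix of the others beats 10×27 = 270.

$270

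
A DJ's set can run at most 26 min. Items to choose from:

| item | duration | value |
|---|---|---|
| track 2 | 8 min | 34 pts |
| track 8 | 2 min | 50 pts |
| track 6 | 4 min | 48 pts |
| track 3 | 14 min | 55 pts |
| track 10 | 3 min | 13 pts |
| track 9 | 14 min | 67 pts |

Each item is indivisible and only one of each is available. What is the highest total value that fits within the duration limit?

Check high-value combinations within 26 min:
- track 8+track 6+track 10+track 9: duration 2+4+3+14=23, value 50+48+13+67=178
- track 8+track 6+track 3+track 10: duration 2+4+14+3=23, value 50+48+55+13=166
- track 8+track 6+track 9: duration 2+4+14=20, value 50+48+67=165
- track 8+track 6+track 3: duration 2+4+14=20, value 50+48+55=153
Best: 178 pts.

178 pts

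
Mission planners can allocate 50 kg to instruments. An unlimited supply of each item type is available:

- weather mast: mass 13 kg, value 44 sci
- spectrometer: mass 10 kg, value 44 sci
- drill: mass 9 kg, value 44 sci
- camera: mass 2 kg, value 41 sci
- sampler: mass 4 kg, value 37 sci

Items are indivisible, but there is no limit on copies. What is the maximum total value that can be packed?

1025 sci

Best value-per-unit is camera at 41/2, and filling with it alone uses mass 25×2=50. No mix of the others beats 25×41 = 1025.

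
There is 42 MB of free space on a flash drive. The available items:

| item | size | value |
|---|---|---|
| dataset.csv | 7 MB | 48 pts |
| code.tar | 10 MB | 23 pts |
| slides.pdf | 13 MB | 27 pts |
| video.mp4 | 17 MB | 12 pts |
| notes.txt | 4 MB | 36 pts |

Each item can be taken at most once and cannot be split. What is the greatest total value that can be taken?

Check high-value combinations within 42 MB:
- dataset.csv+code.tar+slides.pdf+notes.txt: size 7+10+13+4=34, value 48+23+27+36=134
- dataset.csv+slides.pdf+video.mp4+notes.txt: size 7+13+17+4=41, value 48+27+12+36=123
- dataset.csv+code.tar+video.mp4+notes.txt: size 7+10+17+4=38, value 48+23+12+36=119
Best: 134 pts.

134 pts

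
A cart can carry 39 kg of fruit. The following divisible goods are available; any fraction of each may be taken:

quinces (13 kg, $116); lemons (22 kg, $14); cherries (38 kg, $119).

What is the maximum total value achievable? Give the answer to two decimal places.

197.42

Take in order of value per unit:
- quinces (116/13 per unit): all 13 → value 116, running total 116.00
- cherries (119/38 per unit): 26 of 38 → value 26×119/38 = 81.4211, running total 197.42
Total 197.42.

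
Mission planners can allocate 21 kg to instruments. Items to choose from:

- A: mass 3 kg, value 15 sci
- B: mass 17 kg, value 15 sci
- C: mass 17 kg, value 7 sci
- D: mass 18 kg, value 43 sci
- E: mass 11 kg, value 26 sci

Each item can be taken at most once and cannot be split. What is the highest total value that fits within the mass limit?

58 sci

This is a 0/1 knapsack; check combinations near the capacity.
- A+D: mass 3+18=21, value 15+43=58
- D: mass 18, value 43
- A+E: mass 3+11=14, value 15+26=41
Best: 58 sci.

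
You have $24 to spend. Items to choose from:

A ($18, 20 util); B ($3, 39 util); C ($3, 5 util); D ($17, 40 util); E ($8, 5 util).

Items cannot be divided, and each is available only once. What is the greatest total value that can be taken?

84 util

Check high-value combinations within $24:
- B+C+D: cost 3+3+17=23, value 39+5+40=84
- B+D: cost 3+17=20, value 39+40=79
- A+B+C: cost 18+3+3=24, value 20+39+5=64
Best: 84 util.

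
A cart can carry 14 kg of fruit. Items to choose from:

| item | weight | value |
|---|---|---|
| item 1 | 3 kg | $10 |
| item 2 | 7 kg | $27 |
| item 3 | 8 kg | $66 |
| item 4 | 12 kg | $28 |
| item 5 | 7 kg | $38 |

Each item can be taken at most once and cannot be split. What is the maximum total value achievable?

Check high-value combinations within 14 kg:
- item 1+item 3: weight 3+8=11, value 10+66=76
- item 3: weight 8, value 66
- item 2+item 5: weight 7+7=14, value 27+38=65
- item 1+item 5: weight 3+7=10, value 10+38=48
Best: $76.

$76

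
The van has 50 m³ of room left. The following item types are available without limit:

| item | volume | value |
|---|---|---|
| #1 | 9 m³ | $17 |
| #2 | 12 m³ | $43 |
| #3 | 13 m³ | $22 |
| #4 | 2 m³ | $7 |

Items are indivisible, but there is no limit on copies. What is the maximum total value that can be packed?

Best value-per-unit is #2 at 43/12; filling with it alone gives 4×43 = 172.
Optimal mix: 4×#2 + 1×#4 → volume 50, value 179.

$179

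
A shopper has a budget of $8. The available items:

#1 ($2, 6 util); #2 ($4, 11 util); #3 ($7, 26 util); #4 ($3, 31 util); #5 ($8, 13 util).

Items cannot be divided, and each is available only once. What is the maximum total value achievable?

Check high-value combinations within $8:
- #2+#4: cost 4+3=7, value 11+31=42
- #1+#4: cost 2+3=5, value 6+31=37
- #4: cost 3, value 31
- #3: cost 7, value 26
Best: 42 util.

42 util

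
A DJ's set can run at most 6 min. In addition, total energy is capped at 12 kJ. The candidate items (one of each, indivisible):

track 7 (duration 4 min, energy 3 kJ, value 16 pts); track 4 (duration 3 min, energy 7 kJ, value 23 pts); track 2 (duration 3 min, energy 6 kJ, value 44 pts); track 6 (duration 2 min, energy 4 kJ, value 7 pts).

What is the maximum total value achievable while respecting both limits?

Feasible sets respecting both limits:
- track 2+track 6: duration 5, energy 10, value 51
- track 2: duration 3, energy 6, value 44
- track 4+track 6: duration 5, energy 11, value 30
- track 4: duration 3, energy 7, value 23
Best: 51 pts.

51 pts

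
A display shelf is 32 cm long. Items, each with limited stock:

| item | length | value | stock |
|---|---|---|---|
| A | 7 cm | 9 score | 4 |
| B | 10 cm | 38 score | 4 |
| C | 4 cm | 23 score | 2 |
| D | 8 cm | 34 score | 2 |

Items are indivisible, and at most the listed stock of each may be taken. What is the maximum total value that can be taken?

133 score

Top feasible selections:
- 2×B + 1×C + 1×D: length 32, value 133
- 1×B + 1×C + 2×D: length 30, value 129
- 1×A + 2×C + 2×D: length 31, value 123
Best: 133 score.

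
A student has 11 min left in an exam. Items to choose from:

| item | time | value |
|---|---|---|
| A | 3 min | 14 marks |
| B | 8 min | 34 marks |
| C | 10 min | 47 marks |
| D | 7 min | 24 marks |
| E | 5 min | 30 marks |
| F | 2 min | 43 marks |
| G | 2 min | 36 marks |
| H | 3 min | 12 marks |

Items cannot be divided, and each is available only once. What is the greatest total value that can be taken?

109 marks

Check high-value combinations within 11 min:
- E+F+G: time 5+2+2=9, value 30+43+36=109
- A+F+G+H: time 3+2+2+3=10, value 14+43+36+12=105
- D+F+G: time 7+2+2=11, value 24+43+36=103
- A+F+G: time 3+2+2=7, value 14+43+36=93
Best: 109 marks.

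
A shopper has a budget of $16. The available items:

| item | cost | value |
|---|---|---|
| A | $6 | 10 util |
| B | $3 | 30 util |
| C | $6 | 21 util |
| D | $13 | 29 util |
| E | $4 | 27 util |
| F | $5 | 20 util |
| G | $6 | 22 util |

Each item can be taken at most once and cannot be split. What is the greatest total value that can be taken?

Check high-value combinations within $16:
- B+E+G: cost 3+4+6=13, value 30+27+22=79
- B+C+E: cost 3+6+4=13, value 30+21+27=78
- B+E+F: cost 3+4+5=12, value 30+27+20=77
- B+C+G: cost 3+6+6=15, value 30+21+22=73
Best: 79 util.

79 util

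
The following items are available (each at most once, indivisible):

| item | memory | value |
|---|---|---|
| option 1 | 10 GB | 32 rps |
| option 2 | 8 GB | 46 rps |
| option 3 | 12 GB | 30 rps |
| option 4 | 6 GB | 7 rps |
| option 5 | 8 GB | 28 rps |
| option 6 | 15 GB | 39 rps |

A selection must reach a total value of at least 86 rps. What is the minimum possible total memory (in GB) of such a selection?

Subsets with value ≥ 86, sorted by total memory:
- option 1+option 2+option 5: memory 26, value 106
- option 2+option 3+option 5: memory 28, value 104
- option 2+option 4+option 6: memory 29, value 92
- option 1+option 2+option 3: memory 30, value 108
Minimum memory: 26 GB.

26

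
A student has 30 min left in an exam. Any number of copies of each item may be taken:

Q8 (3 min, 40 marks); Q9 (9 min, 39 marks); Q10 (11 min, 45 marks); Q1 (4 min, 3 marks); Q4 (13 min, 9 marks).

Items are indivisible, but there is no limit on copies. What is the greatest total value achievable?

Best value-per-unit is Q8 at 40/3, and filling with it alone uses time 10×3=30. No mix of the others beats 10×40 = 400.

400 marks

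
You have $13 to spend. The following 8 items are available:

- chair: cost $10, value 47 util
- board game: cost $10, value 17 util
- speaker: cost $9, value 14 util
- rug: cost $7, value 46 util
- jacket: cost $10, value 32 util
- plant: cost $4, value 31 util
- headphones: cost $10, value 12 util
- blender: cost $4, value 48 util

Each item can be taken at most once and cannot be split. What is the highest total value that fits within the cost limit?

Check high-value combinations within $13:
- rug+blender: cost 7+4=11, value 46+48=94
- plant+blender: cost 4+4=8, value 31+48=79
- rug+plant: cost 7+4=11, value 46+31=77
Best: 94 util.

94 util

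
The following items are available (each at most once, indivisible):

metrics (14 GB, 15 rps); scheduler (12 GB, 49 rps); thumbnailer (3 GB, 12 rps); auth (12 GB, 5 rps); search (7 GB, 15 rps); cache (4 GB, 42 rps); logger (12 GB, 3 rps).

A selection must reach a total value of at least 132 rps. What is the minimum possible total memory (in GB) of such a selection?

Subsets with value ≥ 132, sorted by total memory:
- metrics+scheduler+thumbnailer+search+cache: memory 40, value 133
- metrics+scheduler+thumbnailer+auth+search+cache: memory 52, value 138
- metrics+scheduler+thumbnailer+search+cache+logger: memory 52, value 136
Minimum memory: 40 GB.

40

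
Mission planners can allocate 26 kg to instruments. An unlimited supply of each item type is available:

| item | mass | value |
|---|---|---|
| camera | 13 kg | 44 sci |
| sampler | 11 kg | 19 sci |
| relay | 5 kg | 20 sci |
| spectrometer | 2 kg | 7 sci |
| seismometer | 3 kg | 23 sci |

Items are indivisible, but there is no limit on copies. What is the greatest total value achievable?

191 sci

Best value-per-unit is seismometer at 23/3; filling with it alone gives 8×23 = 184.
Optimal mix: 1×spectrometer + 8×seismometer → mass 26, value 191.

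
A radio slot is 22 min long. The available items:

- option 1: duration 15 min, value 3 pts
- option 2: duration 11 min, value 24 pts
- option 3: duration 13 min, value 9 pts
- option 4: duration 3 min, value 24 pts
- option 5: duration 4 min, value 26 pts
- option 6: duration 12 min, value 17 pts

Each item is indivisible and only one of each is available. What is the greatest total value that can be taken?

This is a 0/1 knapsack; check combinations near the capacity.
- option 2+option 4+option 5: duration 11+3+4=18, value 24+24+26=74
- option 4+option 5+option 6: duration 3+4+12=19, value 24+26+17=67
- option 3+option 4+option 5: duration 13+3+4=20, value 9+24+26=59
- option 1+option 4+option 5: duration 15+3+4=22, value 3+24+26=53
- option 4+option 5: duration 3+4=7, value 24+26=50
Best: 74 pts.

74 pts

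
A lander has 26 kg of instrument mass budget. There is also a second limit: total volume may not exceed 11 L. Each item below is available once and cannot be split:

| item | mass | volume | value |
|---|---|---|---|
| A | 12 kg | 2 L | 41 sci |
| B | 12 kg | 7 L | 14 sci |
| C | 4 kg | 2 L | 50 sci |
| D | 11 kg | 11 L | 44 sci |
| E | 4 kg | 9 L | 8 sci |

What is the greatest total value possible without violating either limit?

91 sci

Feasible sets respecting both limits:
- A+C: mass 16, volume 4, value 91
- B+C: mass 16, volume 9, value 64
- C+E: mass 8, volume 11, value 58
- A+B: mass 24, volume 9, value 55
Best: 91 sci.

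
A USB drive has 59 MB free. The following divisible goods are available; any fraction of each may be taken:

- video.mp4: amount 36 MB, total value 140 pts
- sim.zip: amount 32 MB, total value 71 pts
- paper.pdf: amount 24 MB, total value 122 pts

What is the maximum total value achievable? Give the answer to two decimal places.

258.11

Take in order of value per unit:
- paper.pdf (122/24 per unit): all 24 → value 122, running total 122.00
- video.mp4 (140/36 per unit): 35 of 36 → value 35×140/36 = 136.1111, running total 258.11
Total 258.11.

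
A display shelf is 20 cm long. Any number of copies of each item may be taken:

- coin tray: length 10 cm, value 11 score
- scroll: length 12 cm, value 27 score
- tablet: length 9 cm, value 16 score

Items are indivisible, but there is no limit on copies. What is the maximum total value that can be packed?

32 score

Best value-per-unit is scroll at 27/12; filling with it alone gives 1×27 = 27.
Optimal mix: 2×tablet → length 18, value 32.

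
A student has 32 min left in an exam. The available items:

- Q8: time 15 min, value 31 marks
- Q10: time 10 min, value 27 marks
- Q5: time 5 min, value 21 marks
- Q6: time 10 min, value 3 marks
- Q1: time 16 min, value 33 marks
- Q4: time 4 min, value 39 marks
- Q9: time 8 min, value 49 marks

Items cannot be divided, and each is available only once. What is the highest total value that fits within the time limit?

Check high-value combinations within 32 min:
- Q8+Q5+Q4+Q9: time 15+5+4+8=32, value 31+21+39+49=140
- Q10+Q5+Q4+Q9: time 10+5+4+8=27, value 27+21+39+49=136
- Q1+Q4+Q9: time 16+4+8=28, value 33+39+49=121
- Q8+Q4+Q9: time 15+4+8=27, value 31+39+49=119
- Q10+Q6+Q4+Q9: time 10+10+4+8=32, value 27+3+39+49=118
Best: 140 marks.

140 marks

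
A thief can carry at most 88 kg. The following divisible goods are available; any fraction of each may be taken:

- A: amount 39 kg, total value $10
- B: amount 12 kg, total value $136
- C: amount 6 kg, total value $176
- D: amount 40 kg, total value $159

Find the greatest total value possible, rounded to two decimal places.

Take in order of value per unit:
- C (176/6 per unit): all 6 → value 176, running total 176.00
- B (136/12 per unit): all 12 → value 136, running total 312.00
- D (159/40 per unit): all 40 → value 159, running total 471.00
- A (10/39 per unit): 30 of 39 → value 30×10/39 = 7.6923, running total 478.69
Total 478.69.

478.69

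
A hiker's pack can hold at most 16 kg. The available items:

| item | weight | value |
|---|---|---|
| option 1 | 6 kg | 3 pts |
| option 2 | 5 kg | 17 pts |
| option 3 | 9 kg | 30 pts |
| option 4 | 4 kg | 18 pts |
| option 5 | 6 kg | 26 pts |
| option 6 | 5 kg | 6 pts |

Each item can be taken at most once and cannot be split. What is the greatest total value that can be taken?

This is a 0/1 knapsack; check combinations near the capacity.
- option 2+option 4+option 5: weight 5+4+6=15, value 17+18+26=61
- option 3+option 5: weight 9+6=15, value 30+26=56
- option 4+option 5+option 6: weight 4+6+5=15, value 18+26+6=50
Best: 61 pts.

61 pts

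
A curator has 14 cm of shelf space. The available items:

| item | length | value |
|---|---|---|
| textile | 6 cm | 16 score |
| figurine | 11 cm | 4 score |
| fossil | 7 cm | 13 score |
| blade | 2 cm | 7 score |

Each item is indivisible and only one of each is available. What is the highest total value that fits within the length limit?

29 score

Check high-value combinations within 14 cm:
- textile+fossil: length 6+7=13, value 16+13=29
- textile+blade: length 6+2=8, value 16+7=23
- fossil+blade: length 7+2=9, value 13+7=20
- textile: length 6, value 16
Best: 29 score.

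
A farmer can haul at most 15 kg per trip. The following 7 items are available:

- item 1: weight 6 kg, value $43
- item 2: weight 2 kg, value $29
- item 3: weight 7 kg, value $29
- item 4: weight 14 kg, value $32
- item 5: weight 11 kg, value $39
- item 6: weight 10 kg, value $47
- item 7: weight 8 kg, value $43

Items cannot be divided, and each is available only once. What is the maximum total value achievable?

Check high-value combinations within 15 kg:
- item 1+item 2+item 3: weight 6+2+7=15, value 43+29+29=101
- item 1+item 7: weight 6+8=14, value 43+43=86
- item 2+item 6: weight 2+10=12, value 29+47=76
- item 1+item 2: weight 6+2=8, value 43+29=72
- item 2+item 7: weight 2+8=10, value 29+43=72
Best: $101.

$101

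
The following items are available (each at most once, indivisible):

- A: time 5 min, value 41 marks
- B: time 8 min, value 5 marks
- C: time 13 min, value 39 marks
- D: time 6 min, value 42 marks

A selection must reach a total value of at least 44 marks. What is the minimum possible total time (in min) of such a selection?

Subsets with value ≥ 44, sorted by total time:
- A+D: time 11, value 83
- A+B: time 13, value 46
- B+D: time 14, value 47
- A+C: time 18, value 80
Minimum time: 11 min.

11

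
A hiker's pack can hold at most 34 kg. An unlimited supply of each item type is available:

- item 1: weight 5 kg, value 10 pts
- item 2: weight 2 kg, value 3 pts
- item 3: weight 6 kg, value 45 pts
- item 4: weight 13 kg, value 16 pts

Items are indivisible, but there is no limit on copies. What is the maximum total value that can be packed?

Best value-per-unit is item 3 at 45/6; filling with it alone gives 5×45 = 225.
Optimal mix: 2×item 2 + 5×item 3 → weight 34, value 231.

231 pts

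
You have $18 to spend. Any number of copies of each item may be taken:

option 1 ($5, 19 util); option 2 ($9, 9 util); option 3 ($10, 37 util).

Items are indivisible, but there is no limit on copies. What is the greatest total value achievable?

57 util

Best value-per-unit is option 1 at 19/5, and filling with it alone uses cost 3×5=15. No mix of the others beats 3×19 = 57.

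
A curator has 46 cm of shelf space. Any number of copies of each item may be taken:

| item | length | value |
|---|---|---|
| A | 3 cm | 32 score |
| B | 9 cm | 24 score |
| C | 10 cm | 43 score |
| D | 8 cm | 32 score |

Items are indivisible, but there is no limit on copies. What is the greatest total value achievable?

Best value-per-unit is A at 32/3, and filling with it alone uses length 15×3=45. No mix of the others beats 15×32 = 480.

480 score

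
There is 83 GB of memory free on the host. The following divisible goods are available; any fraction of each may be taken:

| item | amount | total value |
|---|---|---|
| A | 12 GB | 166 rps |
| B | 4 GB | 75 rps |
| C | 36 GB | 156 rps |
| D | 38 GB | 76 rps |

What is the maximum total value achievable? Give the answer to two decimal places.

Take in order of value per unit:
- B (75/4 per unit): all 4 → value 75, running total 75.00
- A (166/12 per unit): all 12 → value 166, running total 241.00
- C (156/36 per unit): all 36 → value 156, running total 397.00
- D (76/38 per unit): 31 of 38 → value 31×76/38 = 62.0000, running total 459.00
Total 459.00.

459.00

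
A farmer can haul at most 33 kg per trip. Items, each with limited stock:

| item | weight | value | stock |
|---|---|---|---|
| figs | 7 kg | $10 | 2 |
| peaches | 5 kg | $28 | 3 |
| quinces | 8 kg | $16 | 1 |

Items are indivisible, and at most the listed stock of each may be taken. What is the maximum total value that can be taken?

$110

Top feasible selections:
- 1×figs + 3×peaches + 1×quinces: weight 30, value 110
- 2×figs + 3×peaches: weight 29, value 104
Best: $110.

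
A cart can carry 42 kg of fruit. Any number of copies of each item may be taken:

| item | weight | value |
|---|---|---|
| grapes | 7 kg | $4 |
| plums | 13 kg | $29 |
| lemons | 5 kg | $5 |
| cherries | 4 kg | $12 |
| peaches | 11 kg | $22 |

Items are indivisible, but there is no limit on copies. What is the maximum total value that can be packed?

Best value-per-unit is cherries at 12/4, and filling with it alone uses weight 10×4=40. No mix of the others beats 10×12 = 120.

$120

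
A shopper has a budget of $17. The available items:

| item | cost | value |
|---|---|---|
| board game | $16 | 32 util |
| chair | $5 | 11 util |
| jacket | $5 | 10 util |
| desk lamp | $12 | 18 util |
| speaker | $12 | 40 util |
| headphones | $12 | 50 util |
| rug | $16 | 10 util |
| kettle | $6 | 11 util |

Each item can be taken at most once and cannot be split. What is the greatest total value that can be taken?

61 util

Check high-value combinations within $17:
- chair+headphones: cost 5+12=17, value 11+50=61
- jacket+headphones: cost 5+12=17, value 10+50=60
- chair+speaker: cost 5+12=17, value 11+40=51
- headphones: cost 12, value 50
Best: 61 util.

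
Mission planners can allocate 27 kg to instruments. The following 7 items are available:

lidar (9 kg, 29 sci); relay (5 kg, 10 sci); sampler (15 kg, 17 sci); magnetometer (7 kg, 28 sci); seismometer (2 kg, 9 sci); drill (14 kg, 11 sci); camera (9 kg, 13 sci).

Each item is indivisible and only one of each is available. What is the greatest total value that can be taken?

79 sci

This is a 0/1 knapsack; check combinations near the capacity.
- lidar+magnetometer+seismometer+camera: mass 9+7+2+9=27, value 29+28+9+13=79
- lidar+relay+magnetometer+seismometer: mass 9+5+7+2=23, value 29+10+28+9=76
- lidar+magnetometer+camera: mass 9+7+9=25, value 29+28+13=70
- lidar+relay+magnetometer: mass 9+5+7=21, value 29+10+28=67
- lidar+magnetometer+seismometer: mass 9+7+2=18, value 29+28+9=66
Best: 79 sci.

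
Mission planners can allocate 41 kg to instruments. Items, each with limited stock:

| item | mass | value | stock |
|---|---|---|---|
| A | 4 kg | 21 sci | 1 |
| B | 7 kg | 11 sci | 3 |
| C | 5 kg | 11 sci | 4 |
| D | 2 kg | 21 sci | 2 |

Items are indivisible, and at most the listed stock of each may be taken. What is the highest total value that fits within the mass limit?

Best selections within mass 41 and stock limits:
- 1×A + 1×B + 4×C + 2×D: mass 35, value 118
- 1×A + 2×B + 3×C + 2×D: mass 37, value 118
- 1×A + 3×B + 2×C + 2×D: mass 39, value 118
- 2×B + 4×C + 2×D: mass 38, value 108
Best: 118 sci.

118 sci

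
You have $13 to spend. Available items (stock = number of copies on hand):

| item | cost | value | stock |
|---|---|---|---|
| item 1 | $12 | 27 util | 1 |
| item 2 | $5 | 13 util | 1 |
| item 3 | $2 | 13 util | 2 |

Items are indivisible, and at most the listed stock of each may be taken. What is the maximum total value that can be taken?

Top feasible selections:
- 1×item 2 + 2×item 3: cost 9, value 39
- 1×item 1: cost 12, value 27
- 2×item 3: cost 4, value 26
Best: 39 util.

39 util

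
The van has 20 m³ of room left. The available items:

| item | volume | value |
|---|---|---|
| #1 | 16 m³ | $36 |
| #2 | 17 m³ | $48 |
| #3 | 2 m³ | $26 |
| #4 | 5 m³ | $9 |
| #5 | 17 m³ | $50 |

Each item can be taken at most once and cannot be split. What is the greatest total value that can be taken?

Check high-value combinations within 20 m³:
- #3+#5: volume 2+17=19, value 26+50=76
- #2+#3: volume 17+2=19, value 48+26=74
- #1+#3: volume 16+2=18, value 36+26=62
Best: $76.

$76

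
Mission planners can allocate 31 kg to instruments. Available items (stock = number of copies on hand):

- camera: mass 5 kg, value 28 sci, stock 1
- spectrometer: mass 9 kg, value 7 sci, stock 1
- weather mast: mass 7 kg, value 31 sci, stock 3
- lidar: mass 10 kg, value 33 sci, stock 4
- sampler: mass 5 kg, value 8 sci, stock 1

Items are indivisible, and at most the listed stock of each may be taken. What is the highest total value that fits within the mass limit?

Best selections within mass 31 and stock limits:
- 1×camera + 3×weather mast + 1×sampler: mass 31, value 129
- 3×weather mast + 1×lidar: mass 31, value 126
- 1×camera + 2×weather mast + 1×lidar: mass 29, value 123
Best: 129 sci.

129 sci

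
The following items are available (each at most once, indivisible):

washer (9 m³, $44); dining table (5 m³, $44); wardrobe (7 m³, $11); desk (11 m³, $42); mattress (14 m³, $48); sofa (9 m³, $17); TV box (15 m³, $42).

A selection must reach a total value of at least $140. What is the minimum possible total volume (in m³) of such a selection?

Subsets with value ≥ 140, sorted by total volume:
- washer+dining table+wardrobe+desk: volume 32, value 141
- washer+dining table+desk+sofa: volume 34, value 147
- washer+dining table+wardrobe+mattress: volume 35, value 147
- washer+dining table+wardrobe+TV box: volume 36, value 141
Minimum volume: 32 m³.

32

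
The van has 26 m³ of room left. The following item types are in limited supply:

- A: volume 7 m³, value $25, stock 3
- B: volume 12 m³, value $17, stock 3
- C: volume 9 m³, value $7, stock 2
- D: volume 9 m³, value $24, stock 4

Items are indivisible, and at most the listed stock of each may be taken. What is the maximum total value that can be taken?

Top feasible selections:
- 3×A: volume 21, value 75
- 2×A + 1×D: volume 23, value 74
- 1×A + 2×D: volume 25, value 73
Best: $75.

$75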